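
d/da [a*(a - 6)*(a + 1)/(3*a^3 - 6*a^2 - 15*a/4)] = 4*(12*a^2 + 38*a - 23)/(3*(16*a^4 - 64*a^3 + 24*a^2 + 80*a + 25))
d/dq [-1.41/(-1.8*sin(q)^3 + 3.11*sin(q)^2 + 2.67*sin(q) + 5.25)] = (-7.614*sin(q)^2 + 8.7702*sin(q) + 3.7647)*cos(q)/(-1.8*sin(q)^3 + 3.11*sin(q)^2 + 2.67*sin(q) + 5.25)^2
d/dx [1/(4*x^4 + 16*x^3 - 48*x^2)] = (-x^2 - 3*x + 6)/(x^3*(x^2 + 4*x - 12)^2)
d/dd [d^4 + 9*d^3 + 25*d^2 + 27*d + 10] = 4*d^3 + 27*d^2 + 50*d + 27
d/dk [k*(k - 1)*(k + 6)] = 3*k^2 + 10*k - 6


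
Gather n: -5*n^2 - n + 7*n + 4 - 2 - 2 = -5*n^2 + 6*n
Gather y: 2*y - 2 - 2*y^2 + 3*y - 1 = -2*y^2 + 5*y - 3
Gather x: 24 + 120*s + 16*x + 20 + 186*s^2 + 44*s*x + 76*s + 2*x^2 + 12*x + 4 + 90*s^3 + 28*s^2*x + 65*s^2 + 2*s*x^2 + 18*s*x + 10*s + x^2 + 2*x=90*s^3 + 251*s^2 + 206*s + x^2*(2*s + 3) + x*(28*s^2 + 62*s + 30) + 48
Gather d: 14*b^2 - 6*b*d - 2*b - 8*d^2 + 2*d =14*b^2 - 2*b - 8*d^2 + d*(2 - 6*b)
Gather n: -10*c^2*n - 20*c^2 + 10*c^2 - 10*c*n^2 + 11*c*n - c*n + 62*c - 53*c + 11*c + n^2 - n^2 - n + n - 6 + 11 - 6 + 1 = -10*c^2 - 10*c*n^2 + 20*c + n*(-10*c^2 + 10*c)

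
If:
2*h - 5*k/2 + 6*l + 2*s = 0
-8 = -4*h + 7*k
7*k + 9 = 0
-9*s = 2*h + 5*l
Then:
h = -1/4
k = -9/7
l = -89/154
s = 29/77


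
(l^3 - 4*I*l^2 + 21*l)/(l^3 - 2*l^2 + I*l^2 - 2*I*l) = (l^2 - 4*I*l + 21)/(l^2 + l*(-2 + I) - 2*I)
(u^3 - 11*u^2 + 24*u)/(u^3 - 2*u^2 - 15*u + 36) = u*(u - 8)/(u^2 + u - 12)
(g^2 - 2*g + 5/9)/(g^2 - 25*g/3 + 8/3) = (g - 5/3)/(g - 8)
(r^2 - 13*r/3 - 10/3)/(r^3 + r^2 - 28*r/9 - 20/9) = 3*(r - 5)/(3*r^2 + r - 10)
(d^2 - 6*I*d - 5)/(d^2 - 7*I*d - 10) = (d - I)/(d - 2*I)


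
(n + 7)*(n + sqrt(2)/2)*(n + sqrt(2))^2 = n^4 + 5*sqrt(2)*n^3/2 + 7*n^3 + 4*n^2 + 35*sqrt(2)*n^2/2 + sqrt(2)*n + 28*n + 7*sqrt(2)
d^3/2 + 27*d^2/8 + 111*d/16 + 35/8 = (d/2 + 1)*(d + 5/4)*(d + 7/2)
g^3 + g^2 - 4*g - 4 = (g - 2)*(g + 1)*(g + 2)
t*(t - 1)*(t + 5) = t^3 + 4*t^2 - 5*t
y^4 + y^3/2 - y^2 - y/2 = y*(y - 1)*(y + 1/2)*(y + 1)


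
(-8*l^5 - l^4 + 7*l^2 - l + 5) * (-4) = 32*l^5 + 4*l^4 - 28*l^2 + 4*l - 20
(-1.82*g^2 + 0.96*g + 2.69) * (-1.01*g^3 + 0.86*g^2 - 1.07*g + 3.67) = 1.8382*g^5 - 2.5348*g^4 + 0.0561000000000005*g^3 - 5.3932*g^2 + 0.644899999999999*g + 9.8723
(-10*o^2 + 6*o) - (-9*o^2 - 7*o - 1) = -o^2 + 13*o + 1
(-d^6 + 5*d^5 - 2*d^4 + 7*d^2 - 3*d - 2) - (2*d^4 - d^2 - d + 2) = -d^6 + 5*d^5 - 4*d^4 + 8*d^2 - 2*d - 4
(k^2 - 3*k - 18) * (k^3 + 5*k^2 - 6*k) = k^5 + 2*k^4 - 39*k^3 - 72*k^2 + 108*k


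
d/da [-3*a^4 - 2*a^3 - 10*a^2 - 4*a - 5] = -12*a^3 - 6*a^2 - 20*a - 4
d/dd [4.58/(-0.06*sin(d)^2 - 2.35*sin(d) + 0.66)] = (0.5496*sin(d) + 10.763)*cos(d)/(0.06*sin(d)^2 + 2.35*sin(d) - 0.66)^2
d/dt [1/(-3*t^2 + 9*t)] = (2*t - 3)/(3*t^2*(t - 3)^2)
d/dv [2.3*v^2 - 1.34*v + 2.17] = 4.6*v - 1.34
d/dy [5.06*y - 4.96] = 5.06000000000000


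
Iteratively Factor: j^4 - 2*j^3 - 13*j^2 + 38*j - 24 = (j - 2)*(j^3 - 13*j + 12) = (j - 2)*(j + 4)*(j^2 - 4*j + 3) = (j - 2)*(j - 1)*(j + 4)*(j - 3)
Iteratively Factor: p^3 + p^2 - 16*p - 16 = (p - 4)*(p^2 + 5*p + 4) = (p - 4)*(p + 1)*(p + 4)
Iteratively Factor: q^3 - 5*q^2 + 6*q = (q - 2)*(q^2 - 3*q) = q*(q - 2)*(q - 3)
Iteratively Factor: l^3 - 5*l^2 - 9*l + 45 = (l - 5)*(l^2 - 9) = (l - 5)*(l + 3)*(l - 3)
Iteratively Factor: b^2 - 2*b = (b)*(b - 2)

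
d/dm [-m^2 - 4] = -2*m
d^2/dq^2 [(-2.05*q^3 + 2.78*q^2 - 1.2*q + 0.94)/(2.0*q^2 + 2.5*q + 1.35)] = (-2.8421709430404e-14*q^4 - 51.955*q^3 - 63.9885*q^2 + 25.22325*q + 24.9071)/(8.0*q^6 + 30.0*q^5 + 53.7*q^4 + 56.125*q^3 + 36.2475*q^2 + 13.66875*q + 2.460375)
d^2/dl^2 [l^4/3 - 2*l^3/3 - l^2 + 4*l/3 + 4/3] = 4*l^2 - 4*l - 2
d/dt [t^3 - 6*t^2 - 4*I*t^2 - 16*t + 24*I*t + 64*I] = 3*t^2 - 12*t - 8*I*t - 16 + 24*I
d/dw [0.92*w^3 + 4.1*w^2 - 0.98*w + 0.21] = 2.76*w^2 + 8.2*w - 0.98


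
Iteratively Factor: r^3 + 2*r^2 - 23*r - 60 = (r + 3)*(r^2 - r - 20) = (r + 3)*(r + 4)*(r - 5)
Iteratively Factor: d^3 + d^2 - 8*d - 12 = (d + 2)*(d^2 - d - 6) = (d - 3)*(d + 2)*(d + 2)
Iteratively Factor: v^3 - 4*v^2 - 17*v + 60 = (v - 5)*(v^2 + v - 12) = (v - 5)*(v + 4)*(v - 3)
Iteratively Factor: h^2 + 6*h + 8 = (h + 2)*(h + 4)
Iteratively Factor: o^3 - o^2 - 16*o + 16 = (o - 1)*(o^2 - 16) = (o - 1)*(o + 4)*(o - 4)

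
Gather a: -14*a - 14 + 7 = -14*a - 7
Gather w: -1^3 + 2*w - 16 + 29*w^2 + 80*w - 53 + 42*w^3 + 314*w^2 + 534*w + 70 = 42*w^3 + 343*w^2 + 616*w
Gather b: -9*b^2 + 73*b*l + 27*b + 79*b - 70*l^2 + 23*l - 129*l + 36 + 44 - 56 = -9*b^2 + b*(73*l + 106) - 70*l^2 - 106*l + 24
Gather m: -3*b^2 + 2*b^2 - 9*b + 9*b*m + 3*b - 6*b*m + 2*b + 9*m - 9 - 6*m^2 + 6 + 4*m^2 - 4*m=-b^2 - 4*b - 2*m^2 + m*(3*b + 5) - 3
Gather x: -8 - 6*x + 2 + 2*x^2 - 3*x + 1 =2*x^2 - 9*x - 5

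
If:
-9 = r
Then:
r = -9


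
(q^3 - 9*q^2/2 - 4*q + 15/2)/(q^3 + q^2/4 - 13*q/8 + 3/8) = 4*(q - 5)/(4*q - 1)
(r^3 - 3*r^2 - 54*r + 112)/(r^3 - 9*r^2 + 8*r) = (r^2 + 5*r - 14)/(r*(r - 1))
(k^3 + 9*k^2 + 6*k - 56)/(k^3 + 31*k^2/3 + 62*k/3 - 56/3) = 3*(k - 2)/(3*k - 2)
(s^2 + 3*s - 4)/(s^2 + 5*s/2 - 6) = 2*(s - 1)/(2*s - 3)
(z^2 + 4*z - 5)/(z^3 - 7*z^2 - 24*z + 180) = (z - 1)/(z^2 - 12*z + 36)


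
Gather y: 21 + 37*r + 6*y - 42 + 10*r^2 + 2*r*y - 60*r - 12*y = 10*r^2 - 23*r + y*(2*r - 6) - 21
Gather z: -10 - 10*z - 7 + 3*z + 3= -7*z - 14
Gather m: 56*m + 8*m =64*m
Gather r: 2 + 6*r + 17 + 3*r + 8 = 9*r + 27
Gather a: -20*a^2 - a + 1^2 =-20*a^2 - a + 1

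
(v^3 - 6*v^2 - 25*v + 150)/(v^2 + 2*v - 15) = (v^2 - 11*v + 30)/(v - 3)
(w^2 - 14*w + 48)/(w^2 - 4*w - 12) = (w - 8)/(w + 2)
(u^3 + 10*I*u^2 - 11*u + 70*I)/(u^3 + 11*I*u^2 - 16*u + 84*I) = (u + 5*I)/(u + 6*I)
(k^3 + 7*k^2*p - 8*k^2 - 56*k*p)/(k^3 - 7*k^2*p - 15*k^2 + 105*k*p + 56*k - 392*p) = k*(-k - 7*p)/(-k^2 + 7*k*p + 7*k - 49*p)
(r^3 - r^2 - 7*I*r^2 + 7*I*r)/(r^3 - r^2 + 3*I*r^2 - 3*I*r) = (r - 7*I)/(r + 3*I)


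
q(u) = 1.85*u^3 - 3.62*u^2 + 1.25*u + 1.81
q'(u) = 5.55*u^2 - 7.24*u + 1.25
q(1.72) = 2.66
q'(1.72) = 5.22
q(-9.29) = -1805.49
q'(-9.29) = 547.50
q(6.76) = 416.33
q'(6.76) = 205.93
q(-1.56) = -15.97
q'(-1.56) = 26.05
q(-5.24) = -370.31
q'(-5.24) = 191.58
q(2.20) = 6.74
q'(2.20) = 12.18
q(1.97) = 4.37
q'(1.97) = 8.53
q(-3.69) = -145.04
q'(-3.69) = 103.53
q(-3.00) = -84.47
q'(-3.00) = 72.92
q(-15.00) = -7075.19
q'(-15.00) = 1358.60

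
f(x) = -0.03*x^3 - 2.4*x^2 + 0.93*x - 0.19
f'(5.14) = -26.12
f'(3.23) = -15.51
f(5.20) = -64.47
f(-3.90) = -38.54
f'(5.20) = -26.46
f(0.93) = -1.42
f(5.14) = -62.89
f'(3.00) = -14.28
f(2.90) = -18.41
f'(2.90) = -13.75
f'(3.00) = -14.28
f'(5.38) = -27.50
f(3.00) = -19.81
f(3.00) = -19.81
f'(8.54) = -46.63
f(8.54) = -185.97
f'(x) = -0.09*x^2 - 4.8*x + 0.93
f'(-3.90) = 18.28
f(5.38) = -69.32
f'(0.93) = -3.61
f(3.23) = -23.24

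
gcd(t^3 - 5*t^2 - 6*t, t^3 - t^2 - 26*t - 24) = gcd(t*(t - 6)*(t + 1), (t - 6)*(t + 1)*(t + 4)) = t^2 - 5*t - 6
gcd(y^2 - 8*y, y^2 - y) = y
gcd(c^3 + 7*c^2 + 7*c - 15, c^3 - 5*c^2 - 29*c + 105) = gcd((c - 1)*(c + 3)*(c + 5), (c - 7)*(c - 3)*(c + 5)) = c + 5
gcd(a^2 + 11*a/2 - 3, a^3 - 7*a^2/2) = 1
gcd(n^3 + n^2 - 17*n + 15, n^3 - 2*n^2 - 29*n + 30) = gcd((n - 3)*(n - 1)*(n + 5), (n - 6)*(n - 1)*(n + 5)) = n^2 + 4*n - 5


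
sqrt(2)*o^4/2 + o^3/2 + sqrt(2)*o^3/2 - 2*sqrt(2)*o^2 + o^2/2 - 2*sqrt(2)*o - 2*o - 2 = (o - 2)*(o + 1)*(o + sqrt(2)/2)*(sqrt(2)*o/2 + sqrt(2))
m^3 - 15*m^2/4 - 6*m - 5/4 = (m - 5)*(m + 1/4)*(m + 1)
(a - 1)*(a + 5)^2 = a^3 + 9*a^2 + 15*a - 25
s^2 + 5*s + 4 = (s + 1)*(s + 4)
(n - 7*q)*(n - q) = n^2 - 8*n*q + 7*q^2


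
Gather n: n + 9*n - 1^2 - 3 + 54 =10*n + 50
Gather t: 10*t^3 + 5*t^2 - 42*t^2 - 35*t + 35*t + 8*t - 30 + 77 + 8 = 10*t^3 - 37*t^2 + 8*t + 55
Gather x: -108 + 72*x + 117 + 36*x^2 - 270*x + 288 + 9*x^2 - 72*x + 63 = 45*x^2 - 270*x + 360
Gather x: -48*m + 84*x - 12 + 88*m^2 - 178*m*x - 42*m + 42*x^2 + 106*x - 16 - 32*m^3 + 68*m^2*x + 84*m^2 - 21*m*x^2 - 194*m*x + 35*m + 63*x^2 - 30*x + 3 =-32*m^3 + 172*m^2 - 55*m + x^2*(105 - 21*m) + x*(68*m^2 - 372*m + 160) - 25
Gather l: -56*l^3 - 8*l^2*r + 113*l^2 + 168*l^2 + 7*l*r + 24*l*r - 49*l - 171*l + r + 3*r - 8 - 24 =-56*l^3 + l^2*(281 - 8*r) + l*(31*r - 220) + 4*r - 32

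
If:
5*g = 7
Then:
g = 7/5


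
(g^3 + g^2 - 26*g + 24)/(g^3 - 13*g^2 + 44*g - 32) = (g + 6)/(g - 8)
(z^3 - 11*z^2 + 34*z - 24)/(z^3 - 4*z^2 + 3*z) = (z^2 - 10*z + 24)/(z*(z - 3))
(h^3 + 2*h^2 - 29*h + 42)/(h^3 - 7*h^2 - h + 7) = (h^3 + 2*h^2 - 29*h + 42)/(h^3 - 7*h^2 - h + 7)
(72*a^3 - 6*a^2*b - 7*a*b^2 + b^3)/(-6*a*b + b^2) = -12*a^2/b - a + b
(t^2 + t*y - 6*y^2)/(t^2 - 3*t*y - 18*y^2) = (-t + 2*y)/(-t + 6*y)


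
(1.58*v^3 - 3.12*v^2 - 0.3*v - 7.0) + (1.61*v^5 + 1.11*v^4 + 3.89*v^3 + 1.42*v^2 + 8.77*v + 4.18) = 1.61*v^5 + 1.11*v^4 + 5.47*v^3 - 1.7*v^2 + 8.47*v - 2.82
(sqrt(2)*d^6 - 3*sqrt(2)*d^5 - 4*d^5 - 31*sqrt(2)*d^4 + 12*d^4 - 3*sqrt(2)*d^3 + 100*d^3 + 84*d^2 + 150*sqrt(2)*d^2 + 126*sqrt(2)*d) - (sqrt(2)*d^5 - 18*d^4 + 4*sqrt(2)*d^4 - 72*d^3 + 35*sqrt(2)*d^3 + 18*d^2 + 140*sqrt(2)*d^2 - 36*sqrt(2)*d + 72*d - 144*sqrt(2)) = sqrt(2)*d^6 - 4*sqrt(2)*d^5 - 4*d^5 - 35*sqrt(2)*d^4 + 30*d^4 - 38*sqrt(2)*d^3 + 172*d^3 + 10*sqrt(2)*d^2 + 66*d^2 - 72*d + 162*sqrt(2)*d + 144*sqrt(2)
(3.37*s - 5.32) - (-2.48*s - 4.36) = 5.85*s - 0.96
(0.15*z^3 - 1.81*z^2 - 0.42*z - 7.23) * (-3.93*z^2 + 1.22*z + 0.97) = -0.5895*z^5 + 7.2963*z^4 - 0.4121*z^3 + 26.1458*z^2 - 9.228*z - 7.0131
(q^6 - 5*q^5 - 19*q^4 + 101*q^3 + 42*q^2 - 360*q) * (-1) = -q^6 + 5*q^5 + 19*q^4 - 101*q^3 - 42*q^2 + 360*q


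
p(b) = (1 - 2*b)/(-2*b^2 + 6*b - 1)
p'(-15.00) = 0.00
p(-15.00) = -0.06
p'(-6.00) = -0.01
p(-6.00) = -0.12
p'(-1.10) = -0.13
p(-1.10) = -0.32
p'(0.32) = -6.12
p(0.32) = 0.50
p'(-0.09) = -1.81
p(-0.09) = -0.76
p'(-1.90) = -0.07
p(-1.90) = -0.24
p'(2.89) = -194.87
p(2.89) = 13.12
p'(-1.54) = -0.09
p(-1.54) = -0.27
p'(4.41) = -0.36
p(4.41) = 0.58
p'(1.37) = -0.50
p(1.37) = -0.50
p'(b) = (1 - 2*b)*(4*b - 6)/(-2*b^2 + 6*b - 1)^2 - 2/(-2*b^2 + 6*b - 1)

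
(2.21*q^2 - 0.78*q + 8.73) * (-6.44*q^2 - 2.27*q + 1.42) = -14.2324*q^4 + 0.00649999999999995*q^3 - 51.3124*q^2 - 20.9247*q + 12.3966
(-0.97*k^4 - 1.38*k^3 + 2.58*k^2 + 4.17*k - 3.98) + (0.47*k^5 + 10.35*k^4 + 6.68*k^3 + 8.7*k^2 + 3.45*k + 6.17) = 0.47*k^5 + 9.38*k^4 + 5.3*k^3 + 11.28*k^2 + 7.62*k + 2.19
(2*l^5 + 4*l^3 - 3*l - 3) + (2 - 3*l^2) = 2*l^5 + 4*l^3 - 3*l^2 - 3*l - 1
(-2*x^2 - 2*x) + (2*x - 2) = -2*x^2 - 2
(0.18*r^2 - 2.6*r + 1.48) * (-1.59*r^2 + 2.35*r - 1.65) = -0.2862*r^4 + 4.557*r^3 - 8.7602*r^2 + 7.768*r - 2.442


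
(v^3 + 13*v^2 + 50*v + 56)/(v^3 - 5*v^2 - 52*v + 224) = (v^2 + 6*v + 8)/(v^2 - 12*v + 32)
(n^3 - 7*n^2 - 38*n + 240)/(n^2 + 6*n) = n - 13 + 40/n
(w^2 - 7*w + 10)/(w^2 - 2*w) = (w - 5)/w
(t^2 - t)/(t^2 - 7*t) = (t - 1)/(t - 7)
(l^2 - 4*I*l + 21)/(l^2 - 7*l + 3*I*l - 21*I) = (l - 7*I)/(l - 7)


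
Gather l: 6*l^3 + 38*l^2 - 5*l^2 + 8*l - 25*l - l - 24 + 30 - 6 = 6*l^3 + 33*l^2 - 18*l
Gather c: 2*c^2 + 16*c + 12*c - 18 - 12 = 2*c^2 + 28*c - 30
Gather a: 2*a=2*a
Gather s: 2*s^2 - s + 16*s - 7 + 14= 2*s^2 + 15*s + 7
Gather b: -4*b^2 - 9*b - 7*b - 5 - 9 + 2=-4*b^2 - 16*b - 12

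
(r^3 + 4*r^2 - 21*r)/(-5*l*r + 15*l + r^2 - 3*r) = r*(r + 7)/(-5*l + r)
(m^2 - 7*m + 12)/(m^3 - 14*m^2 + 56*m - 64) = (m - 3)/(m^2 - 10*m + 16)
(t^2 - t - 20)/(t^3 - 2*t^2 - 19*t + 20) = 1/(t - 1)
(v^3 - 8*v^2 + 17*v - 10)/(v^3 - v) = (v^2 - 7*v + 10)/(v*(v + 1))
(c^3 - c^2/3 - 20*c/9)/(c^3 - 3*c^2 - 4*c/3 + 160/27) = 3*c/(3*c - 8)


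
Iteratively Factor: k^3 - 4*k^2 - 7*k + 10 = (k + 2)*(k^2 - 6*k + 5) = (k - 1)*(k + 2)*(k - 5)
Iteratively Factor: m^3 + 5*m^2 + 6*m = (m + 2)*(m^2 + 3*m) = m*(m + 2)*(m + 3)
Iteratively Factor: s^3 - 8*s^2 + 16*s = (s)*(s^2 - 8*s + 16) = s*(s - 4)*(s - 4)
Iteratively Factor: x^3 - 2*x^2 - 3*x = (x + 1)*(x^2 - 3*x) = x*(x + 1)*(x - 3)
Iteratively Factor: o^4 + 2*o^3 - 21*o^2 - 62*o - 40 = (o + 1)*(o^3 + o^2 - 22*o - 40) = (o + 1)*(o + 2)*(o^2 - o - 20) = (o - 5)*(o + 1)*(o + 2)*(o + 4)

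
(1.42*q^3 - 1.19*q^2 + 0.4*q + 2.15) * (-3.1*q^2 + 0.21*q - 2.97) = -4.402*q^5 + 3.9872*q^4 - 5.7073*q^3 - 3.0467*q^2 - 0.7365*q - 6.3855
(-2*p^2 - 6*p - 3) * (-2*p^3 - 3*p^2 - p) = 4*p^5 + 18*p^4 + 26*p^3 + 15*p^2 + 3*p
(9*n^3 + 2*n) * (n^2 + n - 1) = 9*n^5 + 9*n^4 - 7*n^3 + 2*n^2 - 2*n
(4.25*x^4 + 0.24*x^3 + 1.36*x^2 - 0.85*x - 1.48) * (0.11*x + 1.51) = 0.4675*x^5 + 6.4439*x^4 + 0.512*x^3 + 1.9601*x^2 - 1.4463*x - 2.2348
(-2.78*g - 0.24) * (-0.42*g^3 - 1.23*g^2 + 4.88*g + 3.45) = 1.1676*g^4 + 3.5202*g^3 - 13.2712*g^2 - 10.7622*g - 0.828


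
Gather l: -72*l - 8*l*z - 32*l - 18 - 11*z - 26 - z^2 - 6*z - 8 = l*(-8*z - 104) - z^2 - 17*z - 52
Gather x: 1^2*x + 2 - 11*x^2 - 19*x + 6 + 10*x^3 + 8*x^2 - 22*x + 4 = 10*x^3 - 3*x^2 - 40*x + 12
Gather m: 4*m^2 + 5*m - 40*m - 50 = 4*m^2 - 35*m - 50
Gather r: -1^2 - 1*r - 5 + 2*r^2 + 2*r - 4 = 2*r^2 + r - 10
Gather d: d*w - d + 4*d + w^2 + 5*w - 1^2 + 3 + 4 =d*(w + 3) + w^2 + 5*w + 6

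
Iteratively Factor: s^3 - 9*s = (s - 3)*(s^2 + 3*s) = (s - 3)*(s + 3)*(s)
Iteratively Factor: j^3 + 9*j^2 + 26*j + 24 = (j + 2)*(j^2 + 7*j + 12) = (j + 2)*(j + 4)*(j + 3)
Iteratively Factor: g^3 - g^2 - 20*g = (g - 5)*(g^2 + 4*g) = (g - 5)*(g + 4)*(g)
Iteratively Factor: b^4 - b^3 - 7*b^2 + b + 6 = (b + 2)*(b^3 - 3*b^2 - b + 3) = (b - 3)*(b + 2)*(b^2 - 1) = (b - 3)*(b - 1)*(b + 2)*(b + 1)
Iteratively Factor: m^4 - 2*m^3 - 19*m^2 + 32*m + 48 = (m + 1)*(m^3 - 3*m^2 - 16*m + 48) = (m - 3)*(m + 1)*(m^2 - 16) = (m - 4)*(m - 3)*(m + 1)*(m + 4)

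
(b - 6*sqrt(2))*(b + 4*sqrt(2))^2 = b^3 + 2*sqrt(2)*b^2 - 64*b - 192*sqrt(2)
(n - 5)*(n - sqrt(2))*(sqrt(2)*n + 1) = sqrt(2)*n^3 - 5*sqrt(2)*n^2 - n^2 - sqrt(2)*n + 5*n + 5*sqrt(2)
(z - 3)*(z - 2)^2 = z^3 - 7*z^2 + 16*z - 12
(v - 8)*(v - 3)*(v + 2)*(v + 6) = v^4 - 3*v^3 - 52*v^2 + 60*v + 288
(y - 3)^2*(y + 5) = y^3 - y^2 - 21*y + 45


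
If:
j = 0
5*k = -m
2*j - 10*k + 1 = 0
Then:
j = 0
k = 1/10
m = -1/2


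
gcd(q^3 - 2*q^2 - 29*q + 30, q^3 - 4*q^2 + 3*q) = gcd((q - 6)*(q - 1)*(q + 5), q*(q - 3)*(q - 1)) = q - 1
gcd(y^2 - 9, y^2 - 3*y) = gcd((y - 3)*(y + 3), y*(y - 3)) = y - 3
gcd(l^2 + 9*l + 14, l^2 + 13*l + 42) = l + 7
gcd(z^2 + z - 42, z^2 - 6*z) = z - 6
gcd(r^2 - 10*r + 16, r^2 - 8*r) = r - 8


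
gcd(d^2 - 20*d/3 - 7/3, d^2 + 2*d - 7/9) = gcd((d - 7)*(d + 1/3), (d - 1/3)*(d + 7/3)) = 1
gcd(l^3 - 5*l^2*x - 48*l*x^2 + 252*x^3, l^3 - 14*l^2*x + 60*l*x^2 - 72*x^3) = l^2 - 12*l*x + 36*x^2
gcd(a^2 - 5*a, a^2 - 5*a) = a^2 - 5*a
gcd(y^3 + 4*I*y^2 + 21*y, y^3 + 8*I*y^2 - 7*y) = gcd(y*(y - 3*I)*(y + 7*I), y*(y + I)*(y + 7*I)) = y^2 + 7*I*y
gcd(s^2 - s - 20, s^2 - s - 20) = s^2 - s - 20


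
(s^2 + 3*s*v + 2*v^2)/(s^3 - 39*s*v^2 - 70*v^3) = (s + v)/(s^2 - 2*s*v - 35*v^2)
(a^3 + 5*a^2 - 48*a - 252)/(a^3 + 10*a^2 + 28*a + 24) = (a^2 - a - 42)/(a^2 + 4*a + 4)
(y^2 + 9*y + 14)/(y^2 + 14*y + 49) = (y + 2)/(y + 7)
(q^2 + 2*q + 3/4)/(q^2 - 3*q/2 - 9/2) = (q + 1/2)/(q - 3)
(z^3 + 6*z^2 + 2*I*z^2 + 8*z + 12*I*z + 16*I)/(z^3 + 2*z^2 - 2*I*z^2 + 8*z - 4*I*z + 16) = (z + 4)/(z - 4*I)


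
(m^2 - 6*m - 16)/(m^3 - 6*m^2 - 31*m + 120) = (m + 2)/(m^2 + 2*m - 15)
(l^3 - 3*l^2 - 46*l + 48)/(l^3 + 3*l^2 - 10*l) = (l^3 - 3*l^2 - 46*l + 48)/(l*(l^2 + 3*l - 10))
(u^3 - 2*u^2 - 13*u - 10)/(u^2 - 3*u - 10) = u + 1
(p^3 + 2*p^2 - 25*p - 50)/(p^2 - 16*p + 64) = (p^3 + 2*p^2 - 25*p - 50)/(p^2 - 16*p + 64)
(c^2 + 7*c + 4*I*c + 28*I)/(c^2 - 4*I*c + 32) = (c + 7)/(c - 8*I)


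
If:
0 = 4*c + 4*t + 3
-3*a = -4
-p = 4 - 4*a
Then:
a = 4/3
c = -t - 3/4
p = 4/3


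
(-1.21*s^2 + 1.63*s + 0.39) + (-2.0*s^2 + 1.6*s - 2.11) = -3.21*s^2 + 3.23*s - 1.72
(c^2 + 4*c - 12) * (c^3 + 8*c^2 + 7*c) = c^5 + 12*c^4 + 27*c^3 - 68*c^2 - 84*c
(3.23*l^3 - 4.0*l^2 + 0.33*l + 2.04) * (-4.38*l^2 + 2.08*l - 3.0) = -14.1474*l^5 + 24.2384*l^4 - 19.4554*l^3 + 3.7512*l^2 + 3.2532*l - 6.12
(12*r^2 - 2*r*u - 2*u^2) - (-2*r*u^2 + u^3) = 12*r^2 + 2*r*u^2 - 2*r*u - u^3 - 2*u^2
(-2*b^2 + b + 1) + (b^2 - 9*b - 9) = -b^2 - 8*b - 8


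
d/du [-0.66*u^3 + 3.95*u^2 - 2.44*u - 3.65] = -1.98*u^2 + 7.9*u - 2.44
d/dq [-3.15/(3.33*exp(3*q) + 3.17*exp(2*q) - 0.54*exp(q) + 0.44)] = (31.4685*exp(2*q) + 19.971*exp(q) - 1.701)*exp(q)/(3.33*exp(3*q) + 3.17*exp(2*q) - 0.54*exp(q) + 0.44)^2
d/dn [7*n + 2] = 7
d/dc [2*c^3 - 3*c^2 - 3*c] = 6*c^2 - 6*c - 3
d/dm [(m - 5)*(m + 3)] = 2*m - 2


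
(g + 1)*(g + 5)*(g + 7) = g^3 + 13*g^2 + 47*g + 35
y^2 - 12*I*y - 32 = (y - 8*I)*(y - 4*I)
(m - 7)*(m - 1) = m^2 - 8*m + 7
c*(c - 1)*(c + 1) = c^3 - c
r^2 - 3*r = r*(r - 3)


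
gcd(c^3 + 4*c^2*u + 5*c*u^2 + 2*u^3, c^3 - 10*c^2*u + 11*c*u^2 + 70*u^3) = c + 2*u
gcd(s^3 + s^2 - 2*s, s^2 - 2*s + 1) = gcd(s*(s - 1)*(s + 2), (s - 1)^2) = s - 1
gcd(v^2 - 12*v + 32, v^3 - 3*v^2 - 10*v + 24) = v - 4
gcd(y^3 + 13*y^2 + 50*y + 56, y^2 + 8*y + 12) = y + 2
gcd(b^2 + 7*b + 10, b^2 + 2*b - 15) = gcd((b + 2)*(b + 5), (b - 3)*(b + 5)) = b + 5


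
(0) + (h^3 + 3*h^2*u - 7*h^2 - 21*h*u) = h^3 + 3*h^2*u - 7*h^2 - 21*h*u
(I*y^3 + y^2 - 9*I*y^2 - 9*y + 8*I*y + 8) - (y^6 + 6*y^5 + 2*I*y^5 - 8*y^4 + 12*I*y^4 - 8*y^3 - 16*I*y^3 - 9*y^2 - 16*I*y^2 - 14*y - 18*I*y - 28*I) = -y^6 - 6*y^5 - 2*I*y^5 + 8*y^4 - 12*I*y^4 + 8*y^3 + 17*I*y^3 + 10*y^2 + 7*I*y^2 + 5*y + 26*I*y + 8 + 28*I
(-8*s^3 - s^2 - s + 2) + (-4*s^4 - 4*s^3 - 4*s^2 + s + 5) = -4*s^4 - 12*s^3 - 5*s^2 + 7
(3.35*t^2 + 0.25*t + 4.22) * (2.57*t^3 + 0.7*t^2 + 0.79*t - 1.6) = 8.6095*t^5 + 2.9875*t^4 + 13.6669*t^3 - 2.2085*t^2 + 2.9338*t - 6.752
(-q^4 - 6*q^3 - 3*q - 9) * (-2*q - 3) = 2*q^5 + 15*q^4 + 18*q^3 + 6*q^2 + 27*q + 27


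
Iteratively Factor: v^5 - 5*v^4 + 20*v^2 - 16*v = (v - 4)*(v^4 - v^3 - 4*v^2 + 4*v) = (v - 4)*(v - 2)*(v^3 + v^2 - 2*v) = v*(v - 4)*(v - 2)*(v^2 + v - 2) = v*(v - 4)*(v - 2)*(v - 1)*(v + 2)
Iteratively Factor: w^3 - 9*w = (w - 3)*(w^2 + 3*w) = (w - 3)*(w + 3)*(w)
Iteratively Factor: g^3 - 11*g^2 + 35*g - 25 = (g - 1)*(g^2 - 10*g + 25) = (g - 5)*(g - 1)*(g - 5)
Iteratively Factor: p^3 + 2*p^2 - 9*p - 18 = (p + 2)*(p^2 - 9) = (p + 2)*(p + 3)*(p - 3)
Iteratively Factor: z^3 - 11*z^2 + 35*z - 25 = (z - 1)*(z^2 - 10*z + 25) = (z - 5)*(z - 1)*(z - 5)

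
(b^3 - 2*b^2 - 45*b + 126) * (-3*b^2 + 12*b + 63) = -3*b^5 + 18*b^4 + 174*b^3 - 1044*b^2 - 1323*b + 7938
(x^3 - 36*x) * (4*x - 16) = 4*x^4 - 16*x^3 - 144*x^2 + 576*x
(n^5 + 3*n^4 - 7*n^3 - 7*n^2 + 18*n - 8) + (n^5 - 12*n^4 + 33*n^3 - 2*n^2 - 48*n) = 2*n^5 - 9*n^4 + 26*n^3 - 9*n^2 - 30*n - 8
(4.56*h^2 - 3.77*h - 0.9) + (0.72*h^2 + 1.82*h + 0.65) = 5.28*h^2 - 1.95*h - 0.25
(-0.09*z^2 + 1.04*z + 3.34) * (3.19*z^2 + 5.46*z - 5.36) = -0.2871*z^4 + 2.8262*z^3 + 16.8154*z^2 + 12.662*z - 17.9024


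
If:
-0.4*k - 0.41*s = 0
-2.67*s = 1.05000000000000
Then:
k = 0.40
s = -0.39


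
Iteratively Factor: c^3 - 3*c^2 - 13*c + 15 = (c - 1)*(c^2 - 2*c - 15) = (c - 5)*(c - 1)*(c + 3)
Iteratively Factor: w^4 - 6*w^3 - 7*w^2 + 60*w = (w)*(w^3 - 6*w^2 - 7*w + 60) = w*(w - 4)*(w^2 - 2*w - 15) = w*(w - 4)*(w + 3)*(w - 5)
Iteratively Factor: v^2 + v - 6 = (v + 3)*(v - 2)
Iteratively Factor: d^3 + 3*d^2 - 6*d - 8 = (d - 2)*(d^2 + 5*d + 4) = (d - 2)*(d + 4)*(d + 1)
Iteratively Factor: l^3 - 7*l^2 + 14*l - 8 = (l - 4)*(l^2 - 3*l + 2) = (l - 4)*(l - 1)*(l - 2)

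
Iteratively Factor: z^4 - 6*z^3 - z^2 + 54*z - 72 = (z + 3)*(z^3 - 9*z^2 + 26*z - 24) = (z - 3)*(z + 3)*(z^2 - 6*z + 8) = (z - 3)*(z - 2)*(z + 3)*(z - 4)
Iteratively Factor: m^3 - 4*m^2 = (m - 4)*(m^2) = m*(m - 4)*(m)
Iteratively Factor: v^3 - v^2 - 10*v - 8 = (v + 1)*(v^2 - 2*v - 8) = (v + 1)*(v + 2)*(v - 4)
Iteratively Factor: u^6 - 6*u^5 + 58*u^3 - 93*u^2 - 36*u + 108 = (u + 1)*(u^5 - 7*u^4 + 7*u^3 + 51*u^2 - 144*u + 108) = (u - 2)*(u + 1)*(u^4 - 5*u^3 - 3*u^2 + 45*u - 54) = (u - 3)*(u - 2)*(u + 1)*(u^3 - 2*u^2 - 9*u + 18) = (u - 3)*(u - 2)^2*(u + 1)*(u^2 - 9) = (u - 3)*(u - 2)^2*(u + 1)*(u + 3)*(u - 3)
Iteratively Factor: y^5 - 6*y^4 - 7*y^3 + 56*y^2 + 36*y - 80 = (y + 2)*(y^4 - 8*y^3 + 9*y^2 + 38*y - 40) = (y - 4)*(y + 2)*(y^3 - 4*y^2 - 7*y + 10) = (y - 5)*(y - 4)*(y + 2)*(y^2 + y - 2) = (y - 5)*(y - 4)*(y - 1)*(y + 2)*(y + 2)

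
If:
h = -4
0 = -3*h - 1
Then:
No Solution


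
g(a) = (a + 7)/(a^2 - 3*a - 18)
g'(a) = (3 - 2*a)*(a + 7)/(a^2 - 3*a - 18)^2 + 1/(a^2 - 3*a - 18) = (a^2 - 3*a - (a + 7)*(2*a - 3) - 18)/(-a^2 + 3*a + 18)^2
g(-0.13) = -0.39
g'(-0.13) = 0.02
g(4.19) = -0.86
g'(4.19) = -0.43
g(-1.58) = -0.50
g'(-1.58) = 0.20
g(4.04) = -0.80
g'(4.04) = -0.37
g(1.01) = -0.40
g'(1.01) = -0.03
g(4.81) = -1.27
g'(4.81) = -1.01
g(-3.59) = 0.60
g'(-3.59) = 1.26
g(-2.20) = -0.73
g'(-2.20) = 0.67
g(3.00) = -0.56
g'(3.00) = -0.15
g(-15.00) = -0.03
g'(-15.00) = 0.00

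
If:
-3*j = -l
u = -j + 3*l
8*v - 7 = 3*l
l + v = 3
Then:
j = 17/33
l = 17/11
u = 136/33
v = 16/11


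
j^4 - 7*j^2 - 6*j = j*(j - 3)*(j + 1)*(j + 2)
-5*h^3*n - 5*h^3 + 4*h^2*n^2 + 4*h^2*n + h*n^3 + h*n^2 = (-h + n)*(5*h + n)*(h*n + h)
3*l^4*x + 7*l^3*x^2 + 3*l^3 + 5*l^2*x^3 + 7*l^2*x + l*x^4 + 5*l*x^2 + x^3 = (l + x)^2*(3*l + x)*(l*x + 1)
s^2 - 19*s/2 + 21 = (s - 6)*(s - 7/2)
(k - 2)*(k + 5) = k^2 + 3*k - 10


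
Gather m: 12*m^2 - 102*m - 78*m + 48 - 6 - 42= 12*m^2 - 180*m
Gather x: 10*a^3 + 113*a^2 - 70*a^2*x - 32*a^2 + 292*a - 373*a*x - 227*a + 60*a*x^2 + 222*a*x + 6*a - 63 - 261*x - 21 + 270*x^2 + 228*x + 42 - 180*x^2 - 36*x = 10*a^3 + 81*a^2 + 71*a + x^2*(60*a + 90) + x*(-70*a^2 - 151*a - 69) - 42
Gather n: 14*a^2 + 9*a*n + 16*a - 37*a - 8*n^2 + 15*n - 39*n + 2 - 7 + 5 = 14*a^2 - 21*a - 8*n^2 + n*(9*a - 24)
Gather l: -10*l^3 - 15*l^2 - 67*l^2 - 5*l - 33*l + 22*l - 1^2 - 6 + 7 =-10*l^3 - 82*l^2 - 16*l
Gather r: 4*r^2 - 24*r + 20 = 4*r^2 - 24*r + 20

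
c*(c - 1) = c^2 - c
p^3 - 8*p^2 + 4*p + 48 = (p - 6)*(p - 4)*(p + 2)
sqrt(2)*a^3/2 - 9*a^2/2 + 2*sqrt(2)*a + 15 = (a - 3*sqrt(2))*(a - 5*sqrt(2)/2)*(sqrt(2)*a/2 + 1)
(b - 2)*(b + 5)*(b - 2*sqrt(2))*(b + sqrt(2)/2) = b^4 - 3*sqrt(2)*b^3/2 + 3*b^3 - 12*b^2 - 9*sqrt(2)*b^2/2 - 6*b + 15*sqrt(2)*b + 20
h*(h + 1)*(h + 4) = h^3 + 5*h^2 + 4*h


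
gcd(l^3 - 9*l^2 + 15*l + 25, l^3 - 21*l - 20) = l^2 - 4*l - 5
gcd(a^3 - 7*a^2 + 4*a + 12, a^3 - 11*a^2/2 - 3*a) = a - 6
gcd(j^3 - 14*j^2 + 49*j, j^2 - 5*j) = j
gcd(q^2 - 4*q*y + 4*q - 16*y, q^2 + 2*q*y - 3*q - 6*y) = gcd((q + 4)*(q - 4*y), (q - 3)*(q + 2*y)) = 1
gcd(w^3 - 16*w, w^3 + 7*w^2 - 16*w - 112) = w^2 - 16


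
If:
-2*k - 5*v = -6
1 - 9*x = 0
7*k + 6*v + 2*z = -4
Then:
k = -10*z/23 - 56/23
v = 4*z/23 + 50/23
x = 1/9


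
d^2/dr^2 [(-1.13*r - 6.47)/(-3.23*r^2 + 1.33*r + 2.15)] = ((-21.8994*r - 38.7904)*(-3.23*r^2 + 1.33*r + 2.15) - (1.13*r + 6.47)*(6.46*r - 1.33)*(12.92*r - 2.66))/(-3.23*r^2 + 1.33*r + 2.15)^3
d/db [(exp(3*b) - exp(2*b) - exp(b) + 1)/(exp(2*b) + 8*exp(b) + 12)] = (exp(4*b) + 16*exp(3*b) + 29*exp(2*b) - 26*exp(b) - 20)*exp(b)/(exp(4*b) + 16*exp(3*b) + 88*exp(2*b) + 192*exp(b) + 144)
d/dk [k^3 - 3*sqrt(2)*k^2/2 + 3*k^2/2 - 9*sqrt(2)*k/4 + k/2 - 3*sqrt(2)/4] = 3*k^2 - 3*sqrt(2)*k + 3*k - 9*sqrt(2)/4 + 1/2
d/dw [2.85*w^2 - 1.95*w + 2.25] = 5.7*w - 1.95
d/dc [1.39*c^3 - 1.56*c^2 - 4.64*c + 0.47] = 4.17*c^2 - 3.12*c - 4.64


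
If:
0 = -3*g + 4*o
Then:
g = 4*o/3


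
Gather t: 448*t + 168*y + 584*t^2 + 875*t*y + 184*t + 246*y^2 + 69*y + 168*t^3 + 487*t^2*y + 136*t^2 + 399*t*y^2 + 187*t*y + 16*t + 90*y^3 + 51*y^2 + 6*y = 168*t^3 + t^2*(487*y + 720) + t*(399*y^2 + 1062*y + 648) + 90*y^3 + 297*y^2 + 243*y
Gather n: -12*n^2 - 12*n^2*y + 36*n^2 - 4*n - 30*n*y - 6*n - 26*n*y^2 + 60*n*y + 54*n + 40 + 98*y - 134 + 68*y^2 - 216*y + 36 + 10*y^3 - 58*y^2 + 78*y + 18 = n^2*(24 - 12*y) + n*(-26*y^2 + 30*y + 44) + 10*y^3 + 10*y^2 - 40*y - 40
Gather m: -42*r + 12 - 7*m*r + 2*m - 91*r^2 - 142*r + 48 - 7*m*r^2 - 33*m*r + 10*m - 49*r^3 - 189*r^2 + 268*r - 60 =m*(-7*r^2 - 40*r + 12) - 49*r^3 - 280*r^2 + 84*r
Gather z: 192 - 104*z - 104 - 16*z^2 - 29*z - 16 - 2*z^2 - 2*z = -18*z^2 - 135*z + 72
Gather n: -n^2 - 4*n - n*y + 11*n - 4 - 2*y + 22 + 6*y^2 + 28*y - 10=-n^2 + n*(7 - y) + 6*y^2 + 26*y + 8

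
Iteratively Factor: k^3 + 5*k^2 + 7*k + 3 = (k + 3)*(k^2 + 2*k + 1) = (k + 1)*(k + 3)*(k + 1)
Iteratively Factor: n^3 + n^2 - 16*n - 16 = (n + 4)*(n^2 - 3*n - 4) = (n - 4)*(n + 4)*(n + 1)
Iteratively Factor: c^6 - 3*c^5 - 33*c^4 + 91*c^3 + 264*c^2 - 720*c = (c)*(c^5 - 3*c^4 - 33*c^3 + 91*c^2 + 264*c - 720) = c*(c + 4)*(c^4 - 7*c^3 - 5*c^2 + 111*c - 180) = c*(c - 3)*(c + 4)*(c^3 - 4*c^2 - 17*c + 60) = c*(c - 3)*(c + 4)^2*(c^2 - 8*c + 15) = c*(c - 3)^2*(c + 4)^2*(c - 5)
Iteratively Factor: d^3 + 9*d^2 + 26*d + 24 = (d + 3)*(d^2 + 6*d + 8) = (d + 2)*(d + 3)*(d + 4)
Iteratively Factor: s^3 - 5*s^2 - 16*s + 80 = (s + 4)*(s^2 - 9*s + 20) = (s - 4)*(s + 4)*(s - 5)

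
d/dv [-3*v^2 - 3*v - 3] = -6*v - 3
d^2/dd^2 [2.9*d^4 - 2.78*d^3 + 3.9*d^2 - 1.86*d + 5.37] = 34.8*d^2 - 16.68*d + 7.8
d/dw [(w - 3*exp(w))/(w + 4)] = (-w + (1 - 3*exp(w))*(w + 4) + 3*exp(w))/(w + 4)^2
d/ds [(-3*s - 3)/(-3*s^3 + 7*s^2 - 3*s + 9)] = 6*(-3*s^3 - s^2 + 7*s - 6)/(9*s^6 - 42*s^5 + 67*s^4 - 96*s^3 + 135*s^2 - 54*s + 81)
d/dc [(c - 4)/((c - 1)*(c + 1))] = (-c^2 + 8*c - 1)/(c^4 - 2*c^2 + 1)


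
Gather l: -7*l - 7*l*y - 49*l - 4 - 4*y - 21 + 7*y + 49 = l*(-7*y - 56) + 3*y + 24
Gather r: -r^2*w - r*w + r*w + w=-r^2*w + w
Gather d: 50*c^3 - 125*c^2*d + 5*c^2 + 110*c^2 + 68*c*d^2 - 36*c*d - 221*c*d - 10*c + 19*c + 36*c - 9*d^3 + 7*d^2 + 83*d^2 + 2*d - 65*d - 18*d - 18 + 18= 50*c^3 + 115*c^2 + 45*c - 9*d^3 + d^2*(68*c + 90) + d*(-125*c^2 - 257*c - 81)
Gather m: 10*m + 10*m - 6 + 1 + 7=20*m + 2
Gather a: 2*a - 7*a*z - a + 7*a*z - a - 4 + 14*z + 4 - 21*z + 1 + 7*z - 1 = 0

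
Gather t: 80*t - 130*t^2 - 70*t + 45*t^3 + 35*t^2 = 45*t^3 - 95*t^2 + 10*t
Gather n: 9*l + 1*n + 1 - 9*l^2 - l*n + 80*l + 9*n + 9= -9*l^2 + 89*l + n*(10 - l) + 10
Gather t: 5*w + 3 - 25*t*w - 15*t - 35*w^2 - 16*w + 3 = t*(-25*w - 15) - 35*w^2 - 11*w + 6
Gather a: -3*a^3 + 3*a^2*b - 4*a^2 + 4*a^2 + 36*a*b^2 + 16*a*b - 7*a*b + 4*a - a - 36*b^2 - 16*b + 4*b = -3*a^3 + 3*a^2*b + a*(36*b^2 + 9*b + 3) - 36*b^2 - 12*b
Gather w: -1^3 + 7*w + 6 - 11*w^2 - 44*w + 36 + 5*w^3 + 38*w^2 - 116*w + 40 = 5*w^3 + 27*w^2 - 153*w + 81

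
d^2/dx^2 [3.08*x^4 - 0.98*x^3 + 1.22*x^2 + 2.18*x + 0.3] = 36.96*x^2 - 5.88*x + 2.44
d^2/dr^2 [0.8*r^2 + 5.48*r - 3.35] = 1.60000000000000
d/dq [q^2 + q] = 2*q + 1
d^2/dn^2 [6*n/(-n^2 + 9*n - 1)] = 12*(-n*(2*n - 9)^2 + 3*(n - 3)*(n^2 - 9*n + 1))/(n^2 - 9*n + 1)^3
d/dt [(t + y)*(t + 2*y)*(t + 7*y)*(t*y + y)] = y*(4*t^3 + 30*t^2*y + 3*t^2 + 46*t*y^2 + 20*t*y + 14*y^3 + 23*y^2)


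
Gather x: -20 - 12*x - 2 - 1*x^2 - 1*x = -x^2 - 13*x - 22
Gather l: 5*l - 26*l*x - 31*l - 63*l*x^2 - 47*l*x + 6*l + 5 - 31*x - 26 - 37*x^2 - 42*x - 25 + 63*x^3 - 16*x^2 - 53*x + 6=l*(-63*x^2 - 73*x - 20) + 63*x^3 - 53*x^2 - 126*x - 40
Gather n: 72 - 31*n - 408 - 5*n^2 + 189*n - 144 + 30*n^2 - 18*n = 25*n^2 + 140*n - 480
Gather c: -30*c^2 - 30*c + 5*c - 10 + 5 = -30*c^2 - 25*c - 5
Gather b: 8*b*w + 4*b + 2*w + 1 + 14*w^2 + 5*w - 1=b*(8*w + 4) + 14*w^2 + 7*w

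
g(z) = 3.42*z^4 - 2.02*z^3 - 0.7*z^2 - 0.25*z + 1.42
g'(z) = 13.68*z^3 - 6.06*z^2 - 1.4*z - 0.25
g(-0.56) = 2.03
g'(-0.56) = -3.77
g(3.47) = 403.57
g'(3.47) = 493.50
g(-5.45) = 3326.24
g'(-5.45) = -2387.12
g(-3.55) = 627.03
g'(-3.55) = -683.68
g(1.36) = 6.40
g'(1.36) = 21.05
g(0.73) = 1.05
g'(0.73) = 0.82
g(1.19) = 3.59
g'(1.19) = 12.56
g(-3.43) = 548.93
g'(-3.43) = -618.78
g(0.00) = 1.42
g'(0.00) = -0.25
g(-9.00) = 23858.17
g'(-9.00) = -10451.23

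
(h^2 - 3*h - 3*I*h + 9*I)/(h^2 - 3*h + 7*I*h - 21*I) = (h - 3*I)/(h + 7*I)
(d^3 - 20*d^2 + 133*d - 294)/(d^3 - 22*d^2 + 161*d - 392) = (d - 6)/(d - 8)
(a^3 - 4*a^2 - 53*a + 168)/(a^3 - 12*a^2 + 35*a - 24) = (a + 7)/(a - 1)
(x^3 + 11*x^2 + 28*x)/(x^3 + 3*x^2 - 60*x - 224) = x/(x - 8)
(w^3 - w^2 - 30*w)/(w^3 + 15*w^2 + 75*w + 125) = w*(w - 6)/(w^2 + 10*w + 25)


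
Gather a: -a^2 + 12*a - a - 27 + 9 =-a^2 + 11*a - 18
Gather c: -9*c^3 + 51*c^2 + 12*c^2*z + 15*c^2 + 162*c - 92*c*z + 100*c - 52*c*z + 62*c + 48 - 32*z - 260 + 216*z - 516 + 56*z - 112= -9*c^3 + c^2*(12*z + 66) + c*(324 - 144*z) + 240*z - 840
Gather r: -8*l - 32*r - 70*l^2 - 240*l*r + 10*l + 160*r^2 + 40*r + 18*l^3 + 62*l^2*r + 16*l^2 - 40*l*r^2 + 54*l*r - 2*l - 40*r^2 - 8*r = 18*l^3 - 54*l^2 + r^2*(120 - 40*l) + r*(62*l^2 - 186*l)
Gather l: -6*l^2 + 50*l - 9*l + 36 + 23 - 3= -6*l^2 + 41*l + 56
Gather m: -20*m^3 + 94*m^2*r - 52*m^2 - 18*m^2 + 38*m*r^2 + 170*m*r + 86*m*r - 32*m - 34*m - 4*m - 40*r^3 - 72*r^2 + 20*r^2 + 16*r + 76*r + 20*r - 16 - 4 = -20*m^3 + m^2*(94*r - 70) + m*(38*r^2 + 256*r - 70) - 40*r^3 - 52*r^2 + 112*r - 20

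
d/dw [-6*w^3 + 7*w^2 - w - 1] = -18*w^2 + 14*w - 1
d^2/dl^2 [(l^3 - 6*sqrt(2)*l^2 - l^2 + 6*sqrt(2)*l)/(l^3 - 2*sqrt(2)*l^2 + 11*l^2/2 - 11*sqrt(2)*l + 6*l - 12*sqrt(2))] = 8*(-13*l^6 - 8*sqrt(2)*l^6 - 36*l^5 + 102*sqrt(2)*l^5 - 900*l^4 + 492*sqrt(2)*l^4 - 3406*l^3 + 866*sqrt(2)*l^3 - 1152*l^2 + 900*sqrt(2)*l^2 - 1728*sqrt(2)*l + 6480*l - 6624*sqrt(2) + 1152)/(8*l^9 - 48*sqrt(2)*l^8 + 132*l^8 - 792*sqrt(2)*l^7 + 1062*l^7 - 5348*sqrt(2)*l^6 + 6083*l^6 - 19602*sqrt(2)*l^5 + 26100*l^5 - 45240*sqrt(2)*l^4 + 74712*l^4 - 75152*sqrt(2)*l^3 + 127008*l^3 - 93888*sqrt(2)*l^2 + 114048*l^2 - 76032*sqrt(2)*l + 41472*l - 27648*sqrt(2))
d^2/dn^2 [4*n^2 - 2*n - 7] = 8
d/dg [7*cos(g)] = -7*sin(g)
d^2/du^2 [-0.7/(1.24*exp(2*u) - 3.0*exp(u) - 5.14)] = (0.7*(2.48*exp(u) - 3.0)*(4.96*exp(u) - 6.0)*exp(u) + (3.472*exp(u) - 2.1)*(-1.24*exp(2*u) + 3.0*exp(u) + 5.14))*exp(u)/(-1.24*exp(2*u) + 3.0*exp(u) + 5.14)^3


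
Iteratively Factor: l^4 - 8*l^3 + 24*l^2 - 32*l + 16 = (l - 2)*(l^3 - 6*l^2 + 12*l - 8) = (l - 2)^2*(l^2 - 4*l + 4) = (l - 2)^3*(l - 2)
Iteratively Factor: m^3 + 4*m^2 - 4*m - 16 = (m - 2)*(m^2 + 6*m + 8) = (m - 2)*(m + 4)*(m + 2)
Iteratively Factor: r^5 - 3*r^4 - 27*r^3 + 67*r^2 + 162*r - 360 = (r - 3)*(r^4 - 27*r^2 - 14*r + 120) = (r - 5)*(r - 3)*(r^3 + 5*r^2 - 2*r - 24) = (r - 5)*(r - 3)*(r + 4)*(r^2 + r - 6) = (r - 5)*(r - 3)*(r - 2)*(r + 4)*(r + 3)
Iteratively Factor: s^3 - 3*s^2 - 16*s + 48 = (s - 3)*(s^2 - 16) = (s - 3)*(s + 4)*(s - 4)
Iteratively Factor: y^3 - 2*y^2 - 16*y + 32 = (y - 2)*(y^2 - 16) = (y - 2)*(y + 4)*(y - 4)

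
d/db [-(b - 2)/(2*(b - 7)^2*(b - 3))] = (-(b - 7)*(b - 3) + (b - 7)*(b - 2) + 2*(b - 3)*(b - 2))/(2*(b - 7)^3*(b - 3)^2)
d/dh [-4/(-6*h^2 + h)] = 4*(1 - 12*h)/(h^2*(6*h - 1)^2)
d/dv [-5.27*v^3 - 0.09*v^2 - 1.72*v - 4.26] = -15.81*v^2 - 0.18*v - 1.72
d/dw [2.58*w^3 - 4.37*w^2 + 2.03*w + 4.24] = 7.74*w^2 - 8.74*w + 2.03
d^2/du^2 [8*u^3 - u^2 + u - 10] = 48*u - 2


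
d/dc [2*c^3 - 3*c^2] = 6*c*(c - 1)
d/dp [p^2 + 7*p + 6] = 2*p + 7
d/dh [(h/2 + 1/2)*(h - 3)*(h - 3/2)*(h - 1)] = 2*h^3 - 27*h^2/4 + 7*h/2 + 9/4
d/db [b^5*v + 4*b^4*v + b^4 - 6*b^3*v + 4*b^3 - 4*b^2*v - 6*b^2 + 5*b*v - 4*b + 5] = 5*b^4*v + 16*b^3*v + 4*b^3 - 18*b^2*v + 12*b^2 - 8*b*v - 12*b + 5*v - 4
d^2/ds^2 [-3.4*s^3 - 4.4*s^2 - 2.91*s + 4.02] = -20.4*s - 8.8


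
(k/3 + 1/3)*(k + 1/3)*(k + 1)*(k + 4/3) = k^4/3 + 11*k^3/9 + 43*k^2/27 + 23*k/27 + 4/27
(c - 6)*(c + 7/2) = c^2 - 5*c/2 - 21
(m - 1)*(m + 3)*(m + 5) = m^3 + 7*m^2 + 7*m - 15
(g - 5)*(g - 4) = g^2 - 9*g + 20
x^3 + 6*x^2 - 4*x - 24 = (x - 2)*(x + 2)*(x + 6)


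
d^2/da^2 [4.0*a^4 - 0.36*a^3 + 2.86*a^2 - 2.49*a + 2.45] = 48.0*a^2 - 2.16*a + 5.72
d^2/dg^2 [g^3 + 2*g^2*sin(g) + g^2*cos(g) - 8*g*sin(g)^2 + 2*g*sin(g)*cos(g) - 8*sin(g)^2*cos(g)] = -2*g^2*sin(g) - g^2*cos(g) - 4*g*sin(g) - 4*g*sin(2*g) + 8*g*cos(g) - 16*g*cos(2*g) + 6*g + 4*sin(g) - 16*sin(2*g) + 4*cos(g) + 4*cos(2*g) - 18*cos(3*g)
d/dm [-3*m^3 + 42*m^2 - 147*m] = -9*m^2 + 84*m - 147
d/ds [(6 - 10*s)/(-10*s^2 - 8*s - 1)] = 2*(-50*s^2 + 60*s + 29)/(100*s^4 + 160*s^3 + 84*s^2 + 16*s + 1)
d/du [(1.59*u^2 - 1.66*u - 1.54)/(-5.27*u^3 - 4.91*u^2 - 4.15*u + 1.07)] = (8.3793*u^4 - 17.4964*u^3 - 39.0965*u^2 - 11.7202*u - 8.1672)/(27.7729*u^6 + 51.7514*u^5 + 67.8491*u^4 + 29.4752*u^3 + 6.7151*u^2 - 8.881*u + 1.1449)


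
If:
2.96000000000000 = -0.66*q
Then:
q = -4.48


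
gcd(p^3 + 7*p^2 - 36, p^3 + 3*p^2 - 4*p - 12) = p^2 + p - 6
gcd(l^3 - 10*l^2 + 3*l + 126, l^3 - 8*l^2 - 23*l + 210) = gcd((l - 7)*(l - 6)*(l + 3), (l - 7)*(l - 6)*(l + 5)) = l^2 - 13*l + 42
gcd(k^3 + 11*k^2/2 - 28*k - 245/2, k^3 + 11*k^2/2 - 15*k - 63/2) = k + 7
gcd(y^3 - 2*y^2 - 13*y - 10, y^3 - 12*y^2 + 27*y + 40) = y^2 - 4*y - 5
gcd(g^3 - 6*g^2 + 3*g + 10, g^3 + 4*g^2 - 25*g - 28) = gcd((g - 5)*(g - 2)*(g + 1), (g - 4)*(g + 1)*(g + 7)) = g + 1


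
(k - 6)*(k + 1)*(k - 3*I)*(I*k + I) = I*k^4 + 3*k^3 - 4*I*k^3 - 12*k^2 - 11*I*k^2 - 33*k - 6*I*k - 18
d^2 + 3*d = d*(d + 3)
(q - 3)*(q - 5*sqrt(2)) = q^2 - 5*sqrt(2)*q - 3*q + 15*sqrt(2)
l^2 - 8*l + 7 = (l - 7)*(l - 1)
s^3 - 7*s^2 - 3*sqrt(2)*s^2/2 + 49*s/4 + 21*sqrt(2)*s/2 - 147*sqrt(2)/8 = (s - 7/2)^2*(s - 3*sqrt(2)/2)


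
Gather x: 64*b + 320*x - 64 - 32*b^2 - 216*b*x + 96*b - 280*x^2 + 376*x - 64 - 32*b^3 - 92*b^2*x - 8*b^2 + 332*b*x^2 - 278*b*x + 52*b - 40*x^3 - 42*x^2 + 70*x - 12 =-32*b^3 - 40*b^2 + 212*b - 40*x^3 + x^2*(332*b - 322) + x*(-92*b^2 - 494*b + 766) - 140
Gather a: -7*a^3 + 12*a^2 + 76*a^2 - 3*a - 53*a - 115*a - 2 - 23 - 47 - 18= -7*a^3 + 88*a^2 - 171*a - 90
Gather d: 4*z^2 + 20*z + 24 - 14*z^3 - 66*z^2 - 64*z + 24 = -14*z^3 - 62*z^2 - 44*z + 48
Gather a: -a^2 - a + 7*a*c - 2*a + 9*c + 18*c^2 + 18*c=-a^2 + a*(7*c - 3) + 18*c^2 + 27*c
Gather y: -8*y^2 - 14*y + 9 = -8*y^2 - 14*y + 9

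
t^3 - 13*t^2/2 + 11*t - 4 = (t - 4)*(t - 2)*(t - 1/2)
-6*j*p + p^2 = p*(-6*j + p)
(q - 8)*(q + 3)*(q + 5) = q^3 - 49*q - 120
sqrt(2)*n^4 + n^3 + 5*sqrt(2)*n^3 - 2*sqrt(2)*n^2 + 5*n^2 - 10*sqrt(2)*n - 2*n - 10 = (n + 5)*(n - sqrt(2))*(n + sqrt(2))*(sqrt(2)*n + 1)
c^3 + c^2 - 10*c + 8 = (c - 2)*(c - 1)*(c + 4)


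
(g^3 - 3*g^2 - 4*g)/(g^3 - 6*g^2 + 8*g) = (g + 1)/(g - 2)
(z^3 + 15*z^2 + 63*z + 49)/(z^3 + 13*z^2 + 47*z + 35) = (z + 7)/(z + 5)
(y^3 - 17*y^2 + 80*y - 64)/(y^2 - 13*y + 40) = (y^2 - 9*y + 8)/(y - 5)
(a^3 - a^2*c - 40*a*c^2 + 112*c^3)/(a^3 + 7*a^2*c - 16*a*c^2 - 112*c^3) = (a - 4*c)/(a + 4*c)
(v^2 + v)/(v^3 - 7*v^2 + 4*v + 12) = v/(v^2 - 8*v + 12)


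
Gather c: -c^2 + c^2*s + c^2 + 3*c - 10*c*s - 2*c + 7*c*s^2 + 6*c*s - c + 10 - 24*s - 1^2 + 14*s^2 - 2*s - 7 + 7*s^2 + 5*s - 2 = c^2*s + c*(7*s^2 - 4*s) + 21*s^2 - 21*s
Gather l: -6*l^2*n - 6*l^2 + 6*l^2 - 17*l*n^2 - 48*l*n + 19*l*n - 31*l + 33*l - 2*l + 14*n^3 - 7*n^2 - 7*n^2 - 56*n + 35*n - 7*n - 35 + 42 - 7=-6*l^2*n + l*(-17*n^2 - 29*n) + 14*n^3 - 14*n^2 - 28*n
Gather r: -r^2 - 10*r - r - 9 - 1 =-r^2 - 11*r - 10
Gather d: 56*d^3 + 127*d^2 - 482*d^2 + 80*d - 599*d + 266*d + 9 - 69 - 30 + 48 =56*d^3 - 355*d^2 - 253*d - 42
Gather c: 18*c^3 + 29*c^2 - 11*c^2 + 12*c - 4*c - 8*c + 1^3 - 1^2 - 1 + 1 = 18*c^3 + 18*c^2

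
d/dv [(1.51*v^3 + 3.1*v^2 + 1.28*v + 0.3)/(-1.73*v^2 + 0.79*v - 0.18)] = (-2.6123*v^4 + 2.3858*v^3 + 3.848*v^2 - 0.0779999999999998*v - 0.4674)/(2.9929*v^4 - 2.7334*v^3 + 1.2469*v^2 - 0.2844*v + 0.0324)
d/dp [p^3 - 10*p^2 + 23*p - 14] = 3*p^2 - 20*p + 23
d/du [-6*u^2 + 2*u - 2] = 2 - 12*u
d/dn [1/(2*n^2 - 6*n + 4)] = (3/2 - n)/(n^2 - 3*n + 2)^2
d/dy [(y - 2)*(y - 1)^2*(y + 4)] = 4*y^3 - 22*y + 18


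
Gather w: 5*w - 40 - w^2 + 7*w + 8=-w^2 + 12*w - 32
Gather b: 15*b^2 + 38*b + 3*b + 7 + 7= 15*b^2 + 41*b + 14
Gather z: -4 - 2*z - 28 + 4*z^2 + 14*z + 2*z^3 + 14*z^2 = 2*z^3 + 18*z^2 + 12*z - 32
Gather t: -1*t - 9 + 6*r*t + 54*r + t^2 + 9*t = 54*r + t^2 + t*(6*r + 8) - 9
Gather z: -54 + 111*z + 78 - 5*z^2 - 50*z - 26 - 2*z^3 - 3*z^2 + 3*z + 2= -2*z^3 - 8*z^2 + 64*z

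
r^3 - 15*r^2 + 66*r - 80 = (r - 8)*(r - 5)*(r - 2)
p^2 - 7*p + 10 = (p - 5)*(p - 2)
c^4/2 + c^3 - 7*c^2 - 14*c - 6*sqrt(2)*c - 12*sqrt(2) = (c/2 + 1)*(c - 3*sqrt(2))*(c + sqrt(2))*(c + 2*sqrt(2))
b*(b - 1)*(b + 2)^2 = b^4 + 3*b^3 - 4*b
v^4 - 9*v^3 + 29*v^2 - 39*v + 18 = (v - 3)^2*(v - 2)*(v - 1)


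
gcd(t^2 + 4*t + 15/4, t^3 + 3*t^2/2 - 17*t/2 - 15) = t + 5/2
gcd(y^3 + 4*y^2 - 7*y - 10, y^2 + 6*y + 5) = y^2 + 6*y + 5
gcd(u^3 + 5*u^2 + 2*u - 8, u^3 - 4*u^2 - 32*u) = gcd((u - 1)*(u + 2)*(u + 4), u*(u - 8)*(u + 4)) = u + 4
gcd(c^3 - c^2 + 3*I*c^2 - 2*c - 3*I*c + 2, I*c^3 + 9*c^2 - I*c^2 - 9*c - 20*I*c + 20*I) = c - 1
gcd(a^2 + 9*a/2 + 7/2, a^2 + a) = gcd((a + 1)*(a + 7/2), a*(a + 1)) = a + 1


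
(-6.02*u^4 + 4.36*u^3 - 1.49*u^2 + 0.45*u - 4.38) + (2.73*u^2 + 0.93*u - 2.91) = -6.02*u^4 + 4.36*u^3 + 1.24*u^2 + 1.38*u - 7.29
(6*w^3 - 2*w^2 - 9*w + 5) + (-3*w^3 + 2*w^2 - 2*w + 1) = 3*w^3 - 11*w + 6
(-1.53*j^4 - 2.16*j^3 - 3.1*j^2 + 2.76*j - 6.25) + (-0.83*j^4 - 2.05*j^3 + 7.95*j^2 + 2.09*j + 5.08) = -2.36*j^4 - 4.21*j^3 + 4.85*j^2 + 4.85*j - 1.17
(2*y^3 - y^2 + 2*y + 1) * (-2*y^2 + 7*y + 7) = -4*y^5 + 16*y^4 + 3*y^3 + 5*y^2 + 21*y + 7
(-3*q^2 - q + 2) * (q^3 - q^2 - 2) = -3*q^5 + 2*q^4 + 3*q^3 + 4*q^2 + 2*q - 4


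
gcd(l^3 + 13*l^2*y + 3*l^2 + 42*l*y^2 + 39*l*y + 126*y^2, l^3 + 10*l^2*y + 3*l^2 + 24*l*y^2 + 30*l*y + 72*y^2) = l^2 + 6*l*y + 3*l + 18*y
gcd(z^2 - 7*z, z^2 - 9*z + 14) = z - 7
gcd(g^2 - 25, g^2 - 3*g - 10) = g - 5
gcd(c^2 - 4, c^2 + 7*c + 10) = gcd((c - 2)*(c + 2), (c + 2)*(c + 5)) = c + 2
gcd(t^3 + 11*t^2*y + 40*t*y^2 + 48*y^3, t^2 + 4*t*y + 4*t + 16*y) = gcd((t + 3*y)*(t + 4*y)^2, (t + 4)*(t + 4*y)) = t + 4*y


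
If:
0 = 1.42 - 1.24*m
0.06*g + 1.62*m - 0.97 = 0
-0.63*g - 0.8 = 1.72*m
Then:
No Solution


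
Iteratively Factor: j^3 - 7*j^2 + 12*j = (j - 3)*(j^2 - 4*j) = (j - 4)*(j - 3)*(j)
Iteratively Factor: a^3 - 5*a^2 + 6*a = (a)*(a^2 - 5*a + 6) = a*(a - 3)*(a - 2)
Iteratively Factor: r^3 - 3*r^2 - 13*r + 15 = (r + 3)*(r^2 - 6*r + 5) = (r - 5)*(r + 3)*(r - 1)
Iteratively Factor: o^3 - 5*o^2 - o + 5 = (o + 1)*(o^2 - 6*o + 5) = (o - 5)*(o + 1)*(o - 1)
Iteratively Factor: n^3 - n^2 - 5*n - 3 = (n + 1)*(n^2 - 2*n - 3) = (n - 3)*(n + 1)*(n + 1)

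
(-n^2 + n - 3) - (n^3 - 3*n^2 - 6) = -n^3 + 2*n^2 + n + 3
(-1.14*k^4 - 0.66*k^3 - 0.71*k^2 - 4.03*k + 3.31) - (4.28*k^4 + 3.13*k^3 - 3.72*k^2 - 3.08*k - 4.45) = -5.42*k^4 - 3.79*k^3 + 3.01*k^2 - 0.95*k + 7.76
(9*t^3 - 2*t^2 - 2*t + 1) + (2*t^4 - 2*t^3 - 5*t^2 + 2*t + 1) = 2*t^4 + 7*t^3 - 7*t^2 + 2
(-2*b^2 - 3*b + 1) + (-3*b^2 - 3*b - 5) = -5*b^2 - 6*b - 4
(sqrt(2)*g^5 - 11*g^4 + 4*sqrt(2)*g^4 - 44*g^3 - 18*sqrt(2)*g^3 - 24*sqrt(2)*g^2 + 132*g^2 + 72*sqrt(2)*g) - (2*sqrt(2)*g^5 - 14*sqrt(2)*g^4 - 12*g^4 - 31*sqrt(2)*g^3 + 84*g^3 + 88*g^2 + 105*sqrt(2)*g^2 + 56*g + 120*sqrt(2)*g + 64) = -sqrt(2)*g^5 + g^4 + 18*sqrt(2)*g^4 - 128*g^3 + 13*sqrt(2)*g^3 - 129*sqrt(2)*g^2 + 44*g^2 - 48*sqrt(2)*g - 56*g - 64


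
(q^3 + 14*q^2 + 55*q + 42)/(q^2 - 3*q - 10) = (q^3 + 14*q^2 + 55*q + 42)/(q^2 - 3*q - 10)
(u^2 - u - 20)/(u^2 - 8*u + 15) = (u + 4)/(u - 3)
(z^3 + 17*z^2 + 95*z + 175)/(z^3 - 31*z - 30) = (z^2 + 12*z + 35)/(z^2 - 5*z - 6)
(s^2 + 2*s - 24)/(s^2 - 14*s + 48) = (s^2 + 2*s - 24)/(s^2 - 14*s + 48)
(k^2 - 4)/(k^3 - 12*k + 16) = (k + 2)/(k^2 + 2*k - 8)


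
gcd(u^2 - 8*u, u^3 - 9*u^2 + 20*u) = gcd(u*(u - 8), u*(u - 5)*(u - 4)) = u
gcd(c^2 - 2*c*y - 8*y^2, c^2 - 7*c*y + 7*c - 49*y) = 1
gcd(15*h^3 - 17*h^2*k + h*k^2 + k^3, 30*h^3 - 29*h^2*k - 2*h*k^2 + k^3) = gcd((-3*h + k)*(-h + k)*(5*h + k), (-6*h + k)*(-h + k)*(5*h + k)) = 5*h^2 - 4*h*k - k^2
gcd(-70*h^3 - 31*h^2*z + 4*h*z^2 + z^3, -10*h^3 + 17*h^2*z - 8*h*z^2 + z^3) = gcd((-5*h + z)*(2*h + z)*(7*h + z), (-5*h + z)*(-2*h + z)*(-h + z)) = -5*h + z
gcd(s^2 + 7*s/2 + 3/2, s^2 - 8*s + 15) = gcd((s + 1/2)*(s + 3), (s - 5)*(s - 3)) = 1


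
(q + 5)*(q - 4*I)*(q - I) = q^3 + 5*q^2 - 5*I*q^2 - 4*q - 25*I*q - 20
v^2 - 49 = (v - 7)*(v + 7)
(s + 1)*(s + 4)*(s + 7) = s^3 + 12*s^2 + 39*s + 28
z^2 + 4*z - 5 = (z - 1)*(z + 5)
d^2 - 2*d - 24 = (d - 6)*(d + 4)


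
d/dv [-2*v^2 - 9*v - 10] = -4*v - 9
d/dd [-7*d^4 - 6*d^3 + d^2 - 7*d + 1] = -28*d^3 - 18*d^2 + 2*d - 7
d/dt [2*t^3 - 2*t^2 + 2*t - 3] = 6*t^2 - 4*t + 2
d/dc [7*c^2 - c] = 14*c - 1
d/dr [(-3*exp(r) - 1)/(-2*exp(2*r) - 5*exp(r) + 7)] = (-(3*exp(r) + 1)*(4*exp(r) + 5) + 6*exp(2*r) + 15*exp(r) - 21)*exp(r)/(2*exp(2*r) + 5*exp(r) - 7)^2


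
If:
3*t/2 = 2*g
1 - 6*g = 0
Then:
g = 1/6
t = 2/9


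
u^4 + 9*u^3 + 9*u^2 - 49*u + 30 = (u - 1)^2*(u + 5)*(u + 6)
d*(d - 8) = d^2 - 8*d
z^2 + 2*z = z*(z + 2)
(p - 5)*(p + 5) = p^2 - 25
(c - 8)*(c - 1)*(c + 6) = c^3 - 3*c^2 - 46*c + 48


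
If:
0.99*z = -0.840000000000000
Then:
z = -0.85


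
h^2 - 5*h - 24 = (h - 8)*(h + 3)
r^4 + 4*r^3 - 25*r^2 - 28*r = r*(r - 4)*(r + 1)*(r + 7)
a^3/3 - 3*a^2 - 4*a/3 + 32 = (a/3 + 1)*(a - 8)*(a - 4)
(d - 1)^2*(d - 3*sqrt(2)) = d^3 - 3*sqrt(2)*d^2 - 2*d^2 + d + 6*sqrt(2)*d - 3*sqrt(2)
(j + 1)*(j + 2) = j^2 + 3*j + 2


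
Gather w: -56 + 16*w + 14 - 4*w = 12*w - 42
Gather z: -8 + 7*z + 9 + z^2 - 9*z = z^2 - 2*z + 1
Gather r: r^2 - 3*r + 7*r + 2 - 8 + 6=r^2 + 4*r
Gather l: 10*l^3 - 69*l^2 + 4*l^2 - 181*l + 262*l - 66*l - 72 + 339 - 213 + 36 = 10*l^3 - 65*l^2 + 15*l + 90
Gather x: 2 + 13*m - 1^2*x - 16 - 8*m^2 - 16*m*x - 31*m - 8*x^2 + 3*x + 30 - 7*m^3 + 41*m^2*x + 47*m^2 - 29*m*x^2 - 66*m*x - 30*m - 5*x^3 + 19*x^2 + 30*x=-7*m^3 + 39*m^2 - 48*m - 5*x^3 + x^2*(11 - 29*m) + x*(41*m^2 - 82*m + 32) + 16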